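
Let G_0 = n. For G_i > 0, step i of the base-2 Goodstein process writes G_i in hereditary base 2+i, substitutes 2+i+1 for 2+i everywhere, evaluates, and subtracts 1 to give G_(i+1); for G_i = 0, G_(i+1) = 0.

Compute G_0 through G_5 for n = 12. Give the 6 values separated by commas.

12, 107, 1065, 15685, 280019, 5764910

step 0: 12 = 2^(2 + 1) + 2^2; sub 3 for 2: 3^(3 + 1) + 3^3; = 108; G_1 = 108−1 = 107
step 1: 107 = 3^(3 + 1) + 2·3^2 + 2·3 + 2; sub 4 for 3: 4^(4 + 1) + 2·4^2 + 2·4 + 2; = 1066; G_2 = 1066−1 = 1065
step 2: 1065 = 4^(4 + 1) + 2·4^2 + 2·4 + 1; sub 5 for 4: 5^(5 + 1) + 2·5^2 + 2·5 + 1; = 15686; G_3 = 15686−1 = 15685
step 3: 15685 = 5^(5 + 1) + 2·5^2 + 2·5; sub 6 for 5: 6^(6 + 1) + 2·6^2 + 2·6; = 280020; G_4 = 280020−1 = 280019
step 4: 280019 = 6^(6 + 1) + 2·6^2 + 6 + 5; sub 7 for 6: 7^(7 + 1) + 2·7^2 + 7 + 5; = 5764911; G_5 = 5764911−1 = 5764910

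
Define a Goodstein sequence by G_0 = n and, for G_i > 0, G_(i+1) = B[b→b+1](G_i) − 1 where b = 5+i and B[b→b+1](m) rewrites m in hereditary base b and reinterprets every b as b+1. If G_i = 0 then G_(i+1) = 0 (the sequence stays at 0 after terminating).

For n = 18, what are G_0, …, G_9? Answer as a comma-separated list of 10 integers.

18, 20, 22, 24, 26, 27, 28, 29, 30, 31

G_0=18  [base 5] 3·5 + 3  →[5↦6]→  3·6 + 3 = 21  −1 ⇒ G_1=20
G_1=20  [base 6] 3·6 + 2  →[6↦7]→  3·7 + 2 = 23  −1 ⇒ G_2=22
G_2=22  [base 7] 3·7 + 1  →[7↦8]→  3·8 + 1 = 25  −1 ⇒ G_3=24
G_3=24  [base 8] 3·8  →[8↦9]→  3·9 = 27  −1 ⇒ G_4=26
G_4=26  [base 9] 2·9 + 8  →[9↦10]→  2·10 + 8 = 28  −1 ⇒ G_5=27
G_5=27  [base 10] 2·10 + 7  →[10↦11]→  2·11 + 7 = 29  −1 ⇒ G_6=28
G_6=28  [base 11] 2·11 + 6  →[11↦12]→  2·12 + 6 = 30  −1 ⇒ G_7=29
G_7=29  [base 12] 2·12 + 5  →[12↦13]→  2·13 + 5 = 31  −1 ⇒ G_8=30
G_8=30  [base 13] 2·13 + 4  →[13↦14]→  2·14 + 4 = 32  −1 ⇒ G_9=31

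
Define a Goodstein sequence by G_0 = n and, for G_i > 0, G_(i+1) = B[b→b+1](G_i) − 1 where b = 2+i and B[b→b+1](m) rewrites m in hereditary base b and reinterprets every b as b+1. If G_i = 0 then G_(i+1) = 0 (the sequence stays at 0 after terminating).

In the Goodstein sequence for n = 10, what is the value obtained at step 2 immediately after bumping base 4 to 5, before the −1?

(0) 10|_2 = 2^(2 + 1) + 2 ↦ 3^(3 + 1) + 3|_3 = 84 ⇒ 83
(1) 83|_3 = 3^(3 + 1) + 2 ↦ 4^(4 + 1) + 2|_4 = 1026 ⇒ 1025
(2) 1025|_4 = 4^(4 + 1) + 1 ↦ 5^(5 + 1) + 1|_5 = 15626 ⇒ 15625

15626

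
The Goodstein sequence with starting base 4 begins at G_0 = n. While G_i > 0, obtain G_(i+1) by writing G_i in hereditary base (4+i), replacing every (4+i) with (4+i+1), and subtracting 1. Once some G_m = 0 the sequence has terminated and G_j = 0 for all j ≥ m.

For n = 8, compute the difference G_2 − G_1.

i=0: 8 = 2·4 (b=4); 4→5: 2·5 = 10; 10−1 = 9
i=1: 9 = 5 + 4 (b=5); 5→6: 6 + 4 = 10; 10−1 = 9

0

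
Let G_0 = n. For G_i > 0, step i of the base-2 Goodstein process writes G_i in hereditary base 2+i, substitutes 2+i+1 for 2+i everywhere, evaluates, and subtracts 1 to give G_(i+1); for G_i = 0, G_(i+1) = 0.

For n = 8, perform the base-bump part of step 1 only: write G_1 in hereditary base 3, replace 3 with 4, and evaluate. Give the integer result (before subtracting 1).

base 2: 8 = 2^(2 + 1); at 3: 3^(3 + 1) = 81; next = 80
base 3: 80 = 2·3^3 + 2·3^2 + 2·3 + 2; at 4: 2·4^4 + 2·4^2 + 2·4 + 2 = 554; next = 553

554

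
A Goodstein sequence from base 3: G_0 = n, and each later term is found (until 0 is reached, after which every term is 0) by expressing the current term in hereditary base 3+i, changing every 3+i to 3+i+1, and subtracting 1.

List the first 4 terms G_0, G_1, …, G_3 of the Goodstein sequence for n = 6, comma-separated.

6, 7, 7, 7

base 3: 6 = 2·3; at 4: 2·4 = 8; next = 7
base 4: 7 = 4 + 3; at 5: 5 + 3 = 8; next = 7
base 5: 7 = 5 + 2; at 6: 6 + 2 = 8; next = 7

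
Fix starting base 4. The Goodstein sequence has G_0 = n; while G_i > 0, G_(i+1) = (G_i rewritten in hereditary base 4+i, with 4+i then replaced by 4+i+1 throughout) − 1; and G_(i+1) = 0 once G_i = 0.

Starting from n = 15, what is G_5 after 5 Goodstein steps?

[0] 15 ≡ 3·4 + 3 (base 4). Lift 5: 18. −1: 17.
[1] 17 ≡ 3·5 + 2 (base 5). Lift 6: 20. −1: 19.
[2] 19 ≡ 3·6 + 1 (base 6). Lift 7: 22. −1: 21.
[3] 21 ≡ 3·7 (base 7). Lift 8: 24. −1: 23.
[4] 23 ≡ 2·8 + 7 (base 8). Lift 9: 25. −1: 24.
[5] 24 ≡ 2·9 + 6 (base 9). Lift 10: 26. −1: 25.

24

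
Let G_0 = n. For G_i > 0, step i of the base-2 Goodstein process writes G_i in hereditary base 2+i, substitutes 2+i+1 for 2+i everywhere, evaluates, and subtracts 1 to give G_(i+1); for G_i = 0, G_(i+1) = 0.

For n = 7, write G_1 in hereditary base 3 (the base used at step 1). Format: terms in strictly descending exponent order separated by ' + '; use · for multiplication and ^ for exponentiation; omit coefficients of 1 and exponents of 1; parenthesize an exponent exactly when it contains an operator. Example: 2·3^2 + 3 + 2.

3^3 + 3

(0) 7|_2 = 2^2 + 2 + 1 ↦ 3^3 + 3 + 1|_3 = 31 ⇒ 30
(1) 30|_3 = 3^3 + 3 ↦ 4^4 + 4|_4 = 260 ⇒ 259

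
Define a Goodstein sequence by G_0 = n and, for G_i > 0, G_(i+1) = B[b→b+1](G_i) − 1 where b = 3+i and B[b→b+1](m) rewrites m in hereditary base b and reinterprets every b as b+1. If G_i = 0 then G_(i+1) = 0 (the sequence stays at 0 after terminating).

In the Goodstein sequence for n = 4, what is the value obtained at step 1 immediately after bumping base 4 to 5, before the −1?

5

(0) 4|_3 = 3 + 1 ↦ 4 + 1|_4 = 5 ⇒ 4
(1) 4|_4 = 4 ↦ 5|_5 = 5 ⇒ 4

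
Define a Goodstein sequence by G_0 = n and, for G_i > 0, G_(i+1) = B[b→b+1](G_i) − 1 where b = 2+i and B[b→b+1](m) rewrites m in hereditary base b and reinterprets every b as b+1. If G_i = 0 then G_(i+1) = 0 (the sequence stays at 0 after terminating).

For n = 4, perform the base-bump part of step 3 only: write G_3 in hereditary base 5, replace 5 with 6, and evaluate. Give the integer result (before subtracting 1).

[0] 4 ≡ 2^2 (base 2). Lift 3: 27. −1: 26.
[1] 26 ≡ 2·3^2 + 2·3 + 2 (base 3). Lift 4: 42. −1: 41.
[2] 41 ≡ 2·4^2 + 2·4 + 1 (base 4). Lift 5: 61. −1: 60.
[3] 60 ≡ 2·5^2 + 2·5 (base 5). Lift 6: 84. −1: 83.

84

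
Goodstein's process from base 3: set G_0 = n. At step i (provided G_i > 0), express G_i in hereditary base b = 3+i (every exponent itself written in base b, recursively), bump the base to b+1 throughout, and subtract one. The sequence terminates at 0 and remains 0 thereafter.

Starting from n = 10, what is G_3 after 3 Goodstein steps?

27

i=0: 10 = 3^2 + 1 (b=3); 3→4: 4^2 + 1 = 17; 17−1 = 16
i=1: 16 = 4^2 (b=4); 4→5: 5^2 = 25; 25−1 = 24
i=2: 24 = 4·5 + 4 (b=5); 5→6: 4·6 + 4 = 28; 28−1 = 27
i=3: 27 = 4·6 + 3 (b=6); 6→7: 4·7 + 3 = 31; 31−1 = 30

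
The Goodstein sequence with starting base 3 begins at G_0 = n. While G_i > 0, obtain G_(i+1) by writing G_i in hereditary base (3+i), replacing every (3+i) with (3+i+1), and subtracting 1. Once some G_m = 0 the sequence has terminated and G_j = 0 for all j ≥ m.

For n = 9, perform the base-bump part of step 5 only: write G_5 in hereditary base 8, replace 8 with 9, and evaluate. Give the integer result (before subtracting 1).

25

[0] 9 ≡ 3^2 (base 3). Lift 4: 16. −1: 15.
[1] 15 ≡ 3·4 + 3 (base 4). Lift 5: 18. −1: 17.
[2] 17 ≡ 3·5 + 2 (base 5). Lift 6: 20. −1: 19.
[3] 19 ≡ 3·6 + 1 (base 6). Lift 7: 22. −1: 21.
[4] 21 ≡ 3·7 (base 7). Lift 8: 24. −1: 23.
[5] 23 ≡ 2·8 + 7 (base 8). Lift 9: 25. −1: 24.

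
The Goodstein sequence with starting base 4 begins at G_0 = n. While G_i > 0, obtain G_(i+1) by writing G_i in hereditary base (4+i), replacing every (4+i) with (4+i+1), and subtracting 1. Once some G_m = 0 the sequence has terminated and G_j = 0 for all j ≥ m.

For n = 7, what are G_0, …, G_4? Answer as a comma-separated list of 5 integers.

7, 7, 7, 7, 7

(0) 7|_4 = 4 + 3 ↦ 5 + 3|_5 = 8 ⇒ 7
(1) 7|_5 = 5 + 2 ↦ 6 + 2|_6 = 8 ⇒ 7
(2) 7|_6 = 6 + 1 ↦ 7 + 1|_7 = 8 ⇒ 7
(3) 7|_7 = 7 ↦ 8|_8 = 8 ⇒ 7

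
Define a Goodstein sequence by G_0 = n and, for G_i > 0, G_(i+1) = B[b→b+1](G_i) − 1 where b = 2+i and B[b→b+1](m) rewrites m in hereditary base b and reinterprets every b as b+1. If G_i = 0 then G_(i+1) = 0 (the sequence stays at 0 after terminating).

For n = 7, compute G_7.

step 0: 7 = 2^2 + 2 + 1; sub 3 for 2: 3^3 + 3 + 1; = 31; G_1 = 31−1 = 30
step 1: 30 = 3^3 + 3; sub 4 for 3: 4^4 + 4; = 260; G_2 = 260−1 = 259
step 2: 259 = 4^4 + 3; sub 5 for 4: 5^5 + 3; = 3128; G_3 = 3128−1 = 3127
step 3: 3127 = 5^5 + 2; sub 6 for 5: 6^6 + 2; = 46658; G_4 = 46658−1 = 46657
step 4: 46657 = 6^6 + 1; sub 7 for 6: 7^7 + 1; = 823544; G_5 = 823544−1 = 823543
step 5: 823543 = 7^7; sub 8 for 7: 8^8; = 16777216; G_6 = 16777216−1 = 16777215
step 6: 16777215 = 7·8^7 + 7·8^6 + 7·8^5 + 7·8^4 + 7·8^3 + 7·8^2 + 7·8 + 7; sub 9 for 8: 7·9^7 + 7·9^6 + 7·9^5 + 7·9^4 + 7·9^3 + 7·9^2 + 7·9 + 7; = 37665880; G_7 = 37665880−1 = 37665879
step 7: 37665879 = 7·9^7 + 7·9^6 + 7·9^5 + 7·9^4 + 7·9^3 + 7·9^2 + 7·9 + 6; sub 10 for 9: 7·10^7 + 7·10^6 + 7·10^5 + 7·10^4 + 7·10^3 + 7·10^2 + 7·10 + 6; = 77777776; G_8 = 77777776−1 = 77777775

37665879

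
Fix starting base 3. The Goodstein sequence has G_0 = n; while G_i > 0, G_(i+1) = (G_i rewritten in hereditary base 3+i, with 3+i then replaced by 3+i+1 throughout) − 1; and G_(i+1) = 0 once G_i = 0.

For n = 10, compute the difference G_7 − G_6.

3

(0) 10|_3 = 3^2 + 1 ↦ 4^2 + 1|_4 = 17 ⇒ 16
(1) 16|_4 = 4^2 ↦ 5^2|_5 = 25 ⇒ 24
(2) 24|_5 = 4·5 + 4 ↦ 4·6 + 4|_6 = 28 ⇒ 27
(3) 27|_6 = 4·6 + 3 ↦ 4·7 + 3|_7 = 31 ⇒ 30
(4) 30|_7 = 4·7 + 2 ↦ 4·8 + 2|_8 = 34 ⇒ 33
(5) 33|_8 = 4·8 + 1 ↦ 4·9 + 1|_9 = 37 ⇒ 36
(6) 36|_9 = 4·9 ↦ 4·10|_10 = 40 ⇒ 39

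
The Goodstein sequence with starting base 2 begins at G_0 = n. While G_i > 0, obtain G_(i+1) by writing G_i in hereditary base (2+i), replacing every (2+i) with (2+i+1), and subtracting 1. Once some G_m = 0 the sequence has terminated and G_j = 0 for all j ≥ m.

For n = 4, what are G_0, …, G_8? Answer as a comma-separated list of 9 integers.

4, 26, 41, 60, 83, 109, 139, 173, 211

(0) 4|_2 = 2^2 ↦ 3^3|_3 = 27 ⇒ 26
(1) 26|_3 = 2·3^2 + 2·3 + 2 ↦ 2·4^2 + 2·4 + 2|_4 = 42 ⇒ 41
(2) 41|_4 = 2·4^2 + 2·4 + 1 ↦ 2·5^2 + 2·5 + 1|_5 = 61 ⇒ 60
(3) 60|_5 = 2·5^2 + 2·5 ↦ 2·6^2 + 2·6|_6 = 84 ⇒ 83
(4) 83|_6 = 2·6^2 + 6 + 5 ↦ 2·7^2 + 7 + 5|_7 = 110 ⇒ 109
(5) 109|_7 = 2·7^2 + 7 + 4 ↦ 2·8^2 + 8 + 4|_8 = 140 ⇒ 139
(6) 139|_8 = 2·8^2 + 8 + 3 ↦ 2·9^2 + 9 + 3|_9 = 174 ⇒ 173
(7) 173|_9 = 2·9^2 + 9 + 2 ↦ 2·10^2 + 10 + 2|_10 = 212 ⇒ 211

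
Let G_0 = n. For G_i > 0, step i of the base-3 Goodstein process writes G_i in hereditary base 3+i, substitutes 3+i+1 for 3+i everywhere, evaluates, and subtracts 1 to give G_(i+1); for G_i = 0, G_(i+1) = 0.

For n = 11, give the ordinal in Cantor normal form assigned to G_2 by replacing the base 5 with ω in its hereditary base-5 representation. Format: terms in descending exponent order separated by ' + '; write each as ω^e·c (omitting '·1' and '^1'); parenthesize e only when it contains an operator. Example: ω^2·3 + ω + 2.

ω^2

step 0: 11 = 3^2 + 2; sub 4 for 3: 4^2 + 2; = 18; G_1 = 18−1 = 17
step 1: 17 = 4^2 + 1; sub 5 for 4: 5^2 + 1; = 26; G_2 = 26−1 = 25
step 2: 25 = 5^2; sub 6 for 5: 6^2; = 36; G_3 = 36−1 = 35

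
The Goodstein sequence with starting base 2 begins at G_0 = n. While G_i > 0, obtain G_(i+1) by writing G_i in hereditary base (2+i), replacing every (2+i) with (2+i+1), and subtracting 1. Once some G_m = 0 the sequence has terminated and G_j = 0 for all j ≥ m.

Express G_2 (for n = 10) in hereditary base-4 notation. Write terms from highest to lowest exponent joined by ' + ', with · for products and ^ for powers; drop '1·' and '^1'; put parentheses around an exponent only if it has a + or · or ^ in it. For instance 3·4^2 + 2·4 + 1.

10 —HB2→ 2^(2 + 1) + 2 —bump→ 3^(3 + 1) + 3 = 84 —(−1)→ 83
83 —HB3→ 3^(3 + 1) + 2 —bump→ 4^(4 + 1) + 2 = 1026 —(−1)→ 1025
1025 —HB4→ 4^(4 + 1) + 1 —bump→ 5^(5 + 1) + 1 = 15626 —(−1)→ 15625

4^(4 + 1) + 1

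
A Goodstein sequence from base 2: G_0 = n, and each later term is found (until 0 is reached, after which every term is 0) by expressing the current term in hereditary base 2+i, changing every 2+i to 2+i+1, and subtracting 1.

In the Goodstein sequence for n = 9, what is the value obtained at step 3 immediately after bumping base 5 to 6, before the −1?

G_0 = 9. HB_2(9) = 2^(2 + 1) + 1. Bump = 82. G_1 = 81.
G_1 = 81. HB_3(81) = 3^(3 + 1). Bump = 1024. G_2 = 1023.
G_2 = 1023. HB_4(1023) = 3·4^4 + 3·4^3 + 3·4^2 + 3·4 + 3. Bump = 9843. G_3 = 9842.
G_3 = 9842. HB_5(9842) = 3·5^5 + 3·5^3 + 3·5^2 + 3·5 + 2. Bump = 140744. G_4 = 140743.

140744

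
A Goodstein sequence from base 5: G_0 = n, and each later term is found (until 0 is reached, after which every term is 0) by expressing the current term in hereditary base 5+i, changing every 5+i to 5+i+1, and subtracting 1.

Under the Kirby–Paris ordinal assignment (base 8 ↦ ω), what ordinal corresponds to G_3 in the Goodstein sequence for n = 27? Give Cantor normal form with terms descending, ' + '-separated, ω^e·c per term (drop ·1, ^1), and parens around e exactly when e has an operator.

ω·7 + 7

step 0: 27 = 5^2 + 2; sub 6 for 5: 6^2 + 2; = 38; G_1 = 38−1 = 37
step 1: 37 = 6^2 + 1; sub 7 for 6: 7^2 + 1; = 50; G_2 = 50−1 = 49
step 2: 49 = 7^2; sub 8 for 7: 8^2; = 64; G_3 = 64−1 = 63
step 3: 63 = 7·8 + 7; sub 9 for 8: 7·9 + 7; = 70; G_4 = 70−1 = 69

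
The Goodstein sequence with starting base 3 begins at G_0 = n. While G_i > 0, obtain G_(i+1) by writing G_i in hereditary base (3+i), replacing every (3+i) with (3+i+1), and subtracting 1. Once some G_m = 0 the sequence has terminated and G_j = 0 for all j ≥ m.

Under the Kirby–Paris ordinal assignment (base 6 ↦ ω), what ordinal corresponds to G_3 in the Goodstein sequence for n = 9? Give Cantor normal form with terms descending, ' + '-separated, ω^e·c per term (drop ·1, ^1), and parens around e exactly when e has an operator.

G_0=9  [base 3] 3^2  →[3↦4]→  4^2 = 16  −1 ⇒ G_1=15
G_1=15  [base 4] 3·4 + 3  →[4↦5]→  3·5 + 3 = 18  −1 ⇒ G_2=17
G_2=17  [base 5] 3·5 + 2  →[5↦6]→  3·6 + 2 = 20  −1 ⇒ G_3=19
G_3=19  [base 6] 3·6 + 1  →[6↦7]→  3·7 + 1 = 22  −1 ⇒ G_4=21

ω·3 + 1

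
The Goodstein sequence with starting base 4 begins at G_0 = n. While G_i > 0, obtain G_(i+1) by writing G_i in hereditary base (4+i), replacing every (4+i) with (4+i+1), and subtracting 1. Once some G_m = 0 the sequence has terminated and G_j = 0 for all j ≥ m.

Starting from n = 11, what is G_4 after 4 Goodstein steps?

15

step 0: 11 = 2·4 + 3; sub 5 for 4: 2·5 + 3; = 13; G_1 = 13−1 = 12
step 1: 12 = 2·5 + 2; sub 6 for 5: 2·6 + 2; = 14; G_2 = 14−1 = 13
step 2: 13 = 2·6 + 1; sub 7 for 6: 2·7 + 1; = 15; G_3 = 15−1 = 14
step 3: 14 = 2·7; sub 8 for 7: 2·8; = 16; G_4 = 16−1 = 15
step 4: 15 = 8 + 7; sub 9 for 8: 9 + 7; = 16; G_5 = 16−1 = 15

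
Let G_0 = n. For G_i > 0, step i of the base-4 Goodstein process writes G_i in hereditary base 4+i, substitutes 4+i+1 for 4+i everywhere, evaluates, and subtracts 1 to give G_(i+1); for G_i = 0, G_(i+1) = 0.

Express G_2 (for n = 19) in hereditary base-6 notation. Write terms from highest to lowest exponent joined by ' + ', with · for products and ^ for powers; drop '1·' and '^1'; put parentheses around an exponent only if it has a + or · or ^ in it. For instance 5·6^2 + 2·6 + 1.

[0] 19 ≡ 4^2 + 3 (base 4). Lift 5: 28. −1: 27.
[1] 27 ≡ 5^2 + 2 (base 5). Lift 6: 38. −1: 37.
[2] 37 ≡ 6^2 + 1 (base 6). Lift 7: 50. −1: 49.

6^2 + 1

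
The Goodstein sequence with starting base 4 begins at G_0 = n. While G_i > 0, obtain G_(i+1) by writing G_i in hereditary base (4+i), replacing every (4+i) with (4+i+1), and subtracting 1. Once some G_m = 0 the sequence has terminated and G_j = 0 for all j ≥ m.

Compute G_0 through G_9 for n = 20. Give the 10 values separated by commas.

i=0: 20 = 4^2 + 4 (b=4); 4→5: 5^2 + 5 = 30; 30−1 = 29
i=1: 29 = 5^2 + 4 (b=5); 5→6: 6^2 + 4 = 40; 40−1 = 39
i=2: 39 = 6^2 + 3 (b=6); 6→7: 7^2 + 3 = 52; 52−1 = 51
i=3: 51 = 7^2 + 2 (b=7); 7→8: 8^2 + 2 = 66; 66−1 = 65
i=4: 65 = 8^2 + 1 (b=8); 8→9: 9^2 + 1 = 82; 82−1 = 81
i=5: 81 = 9^2 (b=9); 9→10: 10^2 = 100; 100−1 = 99
i=6: 99 = 9·10 + 9 (b=10); 10→11: 9·11 + 9 = 108; 108−1 = 107
i=7: 107 = 9·11 + 8 (b=11); 11→12: 9·12 + 8 = 116; 116−1 = 115
i=8: 115 = 9·12 + 7 (b=12); 12→13: 9·13 + 7 = 124; 124−1 = 123

20, 29, 39, 51, 65, 81, 99, 107, 115, 123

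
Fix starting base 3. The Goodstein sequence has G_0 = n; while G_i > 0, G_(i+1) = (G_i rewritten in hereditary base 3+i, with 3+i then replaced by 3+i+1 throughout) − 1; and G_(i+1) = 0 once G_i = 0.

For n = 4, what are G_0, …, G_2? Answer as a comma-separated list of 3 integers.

4, 4, 4

base 3: 4 = 3 + 1; at 4: 4 + 1 = 5; next = 4
base 4: 4 = 4; at 5: 5 = 5; next = 4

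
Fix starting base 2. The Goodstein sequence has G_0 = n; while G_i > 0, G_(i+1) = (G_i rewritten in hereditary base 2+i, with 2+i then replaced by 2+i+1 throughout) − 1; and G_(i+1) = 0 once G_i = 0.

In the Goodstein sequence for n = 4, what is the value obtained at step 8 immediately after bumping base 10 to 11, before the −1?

254

G_0 = 4. HB_2(4) = 2^2. Bump = 27. G_1 = 26.
G_1 = 26. HB_3(26) = 2·3^2 + 2·3 + 2. Bump = 42. G_2 = 41.
G_2 = 41. HB_4(41) = 2·4^2 + 2·4 + 1. Bump = 61. G_3 = 60.
G_3 = 60. HB_5(60) = 2·5^2 + 2·5. Bump = 84. G_4 = 83.
G_4 = 83. HB_6(83) = 2·6^2 + 6 + 5. Bump = 110. G_5 = 109.
G_5 = 109. HB_7(109) = 2·7^2 + 7 + 4. Bump = 140. G_6 = 139.
G_6 = 139. HB_8(139) = 2·8^2 + 8 + 3. Bump = 174. G_7 = 173.
G_7 = 173. HB_9(173) = 2·9^2 + 9 + 2. Bump = 212. G_8 = 211.
G_8 = 211. HB_10(211) = 2·10^2 + 10 + 1. Bump = 254. G_9 = 253.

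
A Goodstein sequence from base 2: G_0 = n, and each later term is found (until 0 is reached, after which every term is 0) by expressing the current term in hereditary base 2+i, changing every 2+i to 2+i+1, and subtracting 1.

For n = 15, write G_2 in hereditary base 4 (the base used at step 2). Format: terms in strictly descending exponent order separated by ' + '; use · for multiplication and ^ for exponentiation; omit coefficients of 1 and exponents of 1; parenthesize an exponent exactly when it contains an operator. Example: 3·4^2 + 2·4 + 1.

i=0: 15 = 2^(2 + 1) + 2^2 + 2 + 1 (b=2); 2→3: 3^(3 + 1) + 3^3 + 3 + 1 = 112; 112−1 = 111
i=1: 111 = 3^(3 + 1) + 3^3 + 3 (b=3); 3→4: 4^(4 + 1) + 4^4 + 4 = 1284; 1284−1 = 1283

4^(4 + 1) + 4^4 + 3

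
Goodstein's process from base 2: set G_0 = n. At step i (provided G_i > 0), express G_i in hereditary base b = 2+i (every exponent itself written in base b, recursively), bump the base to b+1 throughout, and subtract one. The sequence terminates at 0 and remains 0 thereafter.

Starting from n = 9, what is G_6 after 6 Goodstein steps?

step 0: 9 = 2^(2 + 1) + 1; sub 3 for 2: 3^(3 + 1) + 1; = 82; G_1 = 82−1 = 81
step 1: 81 = 3^(3 + 1); sub 4 for 3: 4^(4 + 1); = 1024; G_2 = 1024−1 = 1023
step 2: 1023 = 3·4^4 + 3·4^3 + 3·4^2 + 3·4 + 3; sub 5 for 4: 3·5^5 + 3·5^3 + 3·5^2 + 3·5 + 3; = 9843; G_3 = 9843−1 = 9842
step 3: 9842 = 3·5^5 + 3·5^3 + 3·5^2 + 3·5 + 2; sub 6 for 5: 3·6^6 + 3·6^3 + 3·6^2 + 3·6 + 2; = 140744; G_4 = 140744−1 = 140743
step 4: 140743 = 3·6^6 + 3·6^3 + 3·6^2 + 3·6 + 1; sub 7 for 6: 3·7^7 + 3·7^3 + 3·7^2 + 3·7 + 1; = 2471827; G_5 = 2471827−1 = 2471826
step 5: 2471826 = 3·7^7 + 3·7^3 + 3·7^2 + 3·7; sub 8 for 7: 3·8^8 + 3·8^3 + 3·8^2 + 3·8; = 50333400; G_6 = 50333400−1 = 50333399
step 6: 50333399 = 3·8^8 + 3·8^3 + 3·8^2 + 2·8 + 7; sub 9 for 8: 3·9^9 + 3·9^3 + 3·9^2 + 2·9 + 7; = 1162263922; G_7 = 1162263922−1 = 1162263921

50333399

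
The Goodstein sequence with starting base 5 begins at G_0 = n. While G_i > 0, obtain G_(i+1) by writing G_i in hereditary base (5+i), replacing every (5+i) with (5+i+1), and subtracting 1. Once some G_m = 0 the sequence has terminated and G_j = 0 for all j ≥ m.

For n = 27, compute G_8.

G_0 = 27. HB_5(27) = 5^2 + 2. Bump = 38. G_1 = 37.
G_1 = 37. HB_6(37) = 6^2 + 1. Bump = 50. G_2 = 49.
G_2 = 49. HB_7(49) = 7^2. Bump = 64. G_3 = 63.
G_3 = 63. HB_8(63) = 7·8 + 7. Bump = 70. G_4 = 69.
G_4 = 69. HB_9(69) = 7·9 + 6. Bump = 76. G_5 = 75.
G_5 = 75. HB_10(75) = 7·10 + 5. Bump = 82. G_6 = 81.
G_6 = 81. HB_11(81) = 7·11 + 4. Bump = 88. G_7 = 87.
G_7 = 87. HB_12(87) = 7·12 + 3. Bump = 94. G_8 = 93.
G_8 = 93. HB_13(93) = 7·13 + 2. Bump = 100. G_9 = 99.

93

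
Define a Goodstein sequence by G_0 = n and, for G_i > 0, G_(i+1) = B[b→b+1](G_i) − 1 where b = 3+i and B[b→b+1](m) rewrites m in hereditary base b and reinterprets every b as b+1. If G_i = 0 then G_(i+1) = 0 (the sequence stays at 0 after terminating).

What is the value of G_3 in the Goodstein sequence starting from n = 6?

7

base 3: 6 = 2·3; at 4: 2·4 = 8; next = 7
base 4: 7 = 4 + 3; at 5: 5 + 3 = 8; next = 7
base 5: 7 = 5 + 2; at 6: 6 + 2 = 8; next = 7
base 6: 7 = 6 + 1; at 7: 7 + 1 = 8; next = 7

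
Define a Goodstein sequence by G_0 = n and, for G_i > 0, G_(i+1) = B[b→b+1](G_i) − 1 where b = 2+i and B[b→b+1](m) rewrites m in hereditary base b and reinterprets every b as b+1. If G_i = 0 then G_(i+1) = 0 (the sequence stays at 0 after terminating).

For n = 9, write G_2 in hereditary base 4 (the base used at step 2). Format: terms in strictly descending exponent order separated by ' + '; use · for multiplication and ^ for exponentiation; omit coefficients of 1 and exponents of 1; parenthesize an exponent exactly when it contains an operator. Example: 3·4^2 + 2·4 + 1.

3·4^4 + 3·4^3 + 3·4^2 + 3·4 + 3

G_0=9  [base 2] 2^(2 + 1) + 1  →[2↦3]→  3^(3 + 1) + 1 = 82  −1 ⇒ G_1=81
G_1=81  [base 3] 3^(3 + 1)  →[3↦4]→  4^(4 + 1) = 1024  −1 ⇒ G_2=1023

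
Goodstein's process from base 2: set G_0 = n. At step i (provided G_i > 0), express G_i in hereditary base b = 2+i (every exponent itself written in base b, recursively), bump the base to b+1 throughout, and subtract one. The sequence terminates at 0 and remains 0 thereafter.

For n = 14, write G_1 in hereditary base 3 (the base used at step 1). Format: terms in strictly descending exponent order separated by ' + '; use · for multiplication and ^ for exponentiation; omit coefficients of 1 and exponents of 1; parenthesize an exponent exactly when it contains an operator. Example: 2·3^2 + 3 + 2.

G_0 = 14. HB_2(14) = 2^(2 + 1) + 2^2 + 2. Bump = 111. G_1 = 110.
G_1 = 110. HB_3(110) = 3^(3 + 1) + 3^3 + 2. Bump = 1282. G_2 = 1281.

3^(3 + 1) + 3^3 + 2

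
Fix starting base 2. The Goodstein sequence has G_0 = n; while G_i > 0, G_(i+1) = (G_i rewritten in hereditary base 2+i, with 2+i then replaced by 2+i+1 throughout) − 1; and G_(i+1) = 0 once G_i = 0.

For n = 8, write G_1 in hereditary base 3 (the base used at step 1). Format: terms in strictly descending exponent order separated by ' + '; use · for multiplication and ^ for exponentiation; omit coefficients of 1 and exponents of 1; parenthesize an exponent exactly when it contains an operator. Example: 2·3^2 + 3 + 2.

2·3^3 + 2·3^2 + 2·3 + 2

step 0: 8 = 2^(2 + 1); sub 3 for 2: 3^(3 + 1); = 81; G_1 = 81−1 = 80
step 1: 80 = 2·3^3 + 2·3^2 + 2·3 + 2; sub 4 for 3: 2·4^4 + 2·4^2 + 2·4 + 2; = 554; G_2 = 554−1 = 553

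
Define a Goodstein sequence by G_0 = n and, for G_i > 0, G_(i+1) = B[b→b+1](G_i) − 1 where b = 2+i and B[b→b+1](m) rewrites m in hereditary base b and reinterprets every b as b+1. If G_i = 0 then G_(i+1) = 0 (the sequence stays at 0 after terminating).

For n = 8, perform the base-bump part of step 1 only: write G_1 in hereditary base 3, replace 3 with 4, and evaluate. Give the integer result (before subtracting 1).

step 0: 8 = 2^(2 + 1); sub 3 for 2: 3^(3 + 1); = 81; G_1 = 81−1 = 80
step 1: 80 = 2·3^3 + 2·3^2 + 2·3 + 2; sub 4 for 3: 2·4^4 + 2·4^2 + 2·4 + 2; = 554; G_2 = 554−1 = 553

554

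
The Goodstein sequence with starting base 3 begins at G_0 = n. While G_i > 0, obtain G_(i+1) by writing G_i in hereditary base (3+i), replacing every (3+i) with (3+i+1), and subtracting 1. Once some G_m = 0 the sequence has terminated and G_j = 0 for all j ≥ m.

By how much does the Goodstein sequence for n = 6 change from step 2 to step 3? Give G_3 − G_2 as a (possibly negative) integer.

0

[0] 6 ≡ 2·3 (base 3). Lift 4: 8. −1: 7.
[1] 7 ≡ 4 + 3 (base 4). Lift 5: 8. −1: 7.
[2] 7 ≡ 5 + 2 (base 5). Lift 6: 8. −1: 7.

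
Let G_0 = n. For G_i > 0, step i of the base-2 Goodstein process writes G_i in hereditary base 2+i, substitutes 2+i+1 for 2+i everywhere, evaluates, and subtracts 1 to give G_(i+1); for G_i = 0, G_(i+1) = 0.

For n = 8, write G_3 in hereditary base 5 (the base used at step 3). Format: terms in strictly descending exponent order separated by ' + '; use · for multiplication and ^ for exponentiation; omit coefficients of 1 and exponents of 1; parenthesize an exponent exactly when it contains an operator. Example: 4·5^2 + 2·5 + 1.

2·5^5 + 2·5^2 + 2·5

[0] 8 ≡ 2^(2 + 1) (base 2). Lift 3: 81. −1: 80.
[1] 80 ≡ 2·3^3 + 2·3^2 + 2·3 + 2 (base 3). Lift 4: 554. −1: 553.
[2] 553 ≡ 2·4^4 + 2·4^2 + 2·4 + 1 (base 4). Lift 5: 6311. −1: 6310.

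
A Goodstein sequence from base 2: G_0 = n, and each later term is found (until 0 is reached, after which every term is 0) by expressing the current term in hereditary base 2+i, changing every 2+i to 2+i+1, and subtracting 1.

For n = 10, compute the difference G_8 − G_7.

48063120959

i=0: 10 = 2^(2 + 1) + 2 (b=2); 2→3: 3^(3 + 1) + 3 = 84; 84−1 = 83
i=1: 83 = 3^(3 + 1) + 2 (b=3); 3→4: 4^(4 + 1) + 2 = 1026; 1026−1 = 1025
i=2: 1025 = 4^(4 + 1) + 1 (b=4); 4→5: 5^(5 + 1) + 1 = 15626; 15626−1 = 15625
i=3: 15625 = 5^(5 + 1) (b=5); 5→6: 6^(6 + 1) = 279936; 279936−1 = 279935
i=4: 279935 = 5·6^6 + 5·6^5 + 5·6^4 + 5·6^3 + 5·6^2 + 5·6 + 5 (b=6); 6→7: 5·7^7 + 5·7^5 + 5·7^4 + 5·7^3 + 5·7^2 + 5·7 + 5 = 4215755; 4215755−1 = 4215754
i=5: 4215754 = 5·7^7 + 5·7^5 + 5·7^4 + 5·7^3 + 5·7^2 + 5·7 + 4 (b=7); 7→8: 5·8^8 + 5·8^5 + 5·8^4 + 5·8^3 + 5·8^2 + 5·8 + 4 = 84073324; 84073324−1 = 84073323
i=6: 84073323 = 5·8^8 + 5·8^5 + 5·8^4 + 5·8^3 + 5·8^2 + 5·8 + 3 (b=8); 8→9: 5·9^9 + 5·9^5 + 5·9^4 + 5·9^3 + 5·9^2 + 5·9 + 3 = 1937434593; 1937434593−1 = 1937434592
i=7: 1937434592 = 5·9^9 + 5·9^5 + 5·9^4 + 5·9^3 + 5·9^2 + 5·9 + 2 (b=9); 9→10: 5·10^10 + 5·10^5 + 5·10^4 + 5·10^3 + 5·10^2 + 5·10 + 2 = 50000555552; 50000555552−1 = 50000555551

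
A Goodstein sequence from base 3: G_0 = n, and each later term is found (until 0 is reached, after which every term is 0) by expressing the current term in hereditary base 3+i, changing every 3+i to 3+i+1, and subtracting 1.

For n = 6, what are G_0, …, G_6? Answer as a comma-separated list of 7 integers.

6, 7, 7, 7, 7, 7, 6

(0) 6|_3 = 2·3 ↦ 2·4|_4 = 8 ⇒ 7
(1) 7|_4 = 4 + 3 ↦ 5 + 3|_5 = 8 ⇒ 7
(2) 7|_5 = 5 + 2 ↦ 6 + 2|_6 = 8 ⇒ 7
(3) 7|_6 = 6 + 1 ↦ 7 + 1|_7 = 8 ⇒ 7
(4) 7|_7 = 7 ↦ 8|_8 = 8 ⇒ 7
(5) 7|_8 = 7 ↦ 7|_9 = 7 ⇒ 6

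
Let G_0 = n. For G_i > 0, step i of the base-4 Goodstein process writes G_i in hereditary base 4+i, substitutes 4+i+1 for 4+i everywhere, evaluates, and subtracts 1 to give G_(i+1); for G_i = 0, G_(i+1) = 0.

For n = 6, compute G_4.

G_0=6  [base 4] 4 + 2  →[4↦5]→  5 + 2 = 7  −1 ⇒ G_1=6
G_1=6  [base 5] 5 + 1  →[5↦6]→  6 + 1 = 7  −1 ⇒ G_2=6
G_2=6  [base 6] 6  →[6↦7]→  7 = 7  −1 ⇒ G_3=6
G_3=6  [base 7] 6  →[7↦8]→  6 = 6  −1 ⇒ G_4=5
G_4=5  [base 8] 5  →[8↦9]→  5 = 5  −1 ⇒ G_5=4

5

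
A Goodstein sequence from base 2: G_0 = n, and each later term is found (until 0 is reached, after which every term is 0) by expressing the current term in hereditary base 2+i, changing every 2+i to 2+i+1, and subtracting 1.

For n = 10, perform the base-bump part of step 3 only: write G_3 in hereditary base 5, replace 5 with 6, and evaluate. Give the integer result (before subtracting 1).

279936

G_0=10  [base 2] 2^(2 + 1) + 2  →[2↦3]→  3^(3 + 1) + 3 = 84  −1 ⇒ G_1=83
G_1=83  [base 3] 3^(3 + 1) + 2  →[3↦4]→  4^(4 + 1) + 2 = 1026  −1 ⇒ G_2=1025
G_2=1025  [base 4] 4^(4 + 1) + 1  →[4↦5]→  5^(5 + 1) + 1 = 15626  −1 ⇒ G_3=15625
G_3=15625  [base 5] 5^(5 + 1)  →[5↦6]→  6^(6 + 1) = 279936  −1 ⇒ G_4=279935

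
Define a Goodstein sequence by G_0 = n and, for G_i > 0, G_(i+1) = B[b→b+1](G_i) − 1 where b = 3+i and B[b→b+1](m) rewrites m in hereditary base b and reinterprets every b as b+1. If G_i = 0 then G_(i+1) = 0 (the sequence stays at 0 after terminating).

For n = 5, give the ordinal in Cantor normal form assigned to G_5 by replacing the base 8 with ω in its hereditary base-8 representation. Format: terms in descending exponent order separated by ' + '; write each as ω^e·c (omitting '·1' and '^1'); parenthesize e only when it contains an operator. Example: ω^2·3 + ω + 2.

3

i=0: 5 = 3 + 2 (b=3); 3→4: 4 + 2 = 6; 6−1 = 5
i=1: 5 = 4 + 1 (b=4); 4→5: 5 + 1 = 6; 6−1 = 5
i=2: 5 = 5 (b=5); 5→6: 6 = 6; 6−1 = 5
i=3: 5 = 5 (b=6); 6→7: 5 = 5; 5−1 = 4
i=4: 4 = 4 (b=7); 7→8: 4 = 4; 4−1 = 3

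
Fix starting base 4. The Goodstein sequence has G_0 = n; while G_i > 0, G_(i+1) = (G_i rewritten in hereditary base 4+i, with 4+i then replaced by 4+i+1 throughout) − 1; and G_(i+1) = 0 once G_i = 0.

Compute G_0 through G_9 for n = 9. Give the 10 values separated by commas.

9, 10, 11, 11, 11, 11, 11, 11, 11, 10

[0] 9 ≡ 2·4 + 1 (base 4). Lift 5: 11. −1: 10.
[1] 10 ≡ 2·5 (base 5). Lift 6: 12. −1: 11.
[2] 11 ≡ 6 + 5 (base 6). Lift 7: 12. −1: 11.
[3] 11 ≡ 7 + 4 (base 7). Lift 8: 12. −1: 11.
[4] 11 ≡ 8 + 3 (base 8). Lift 9: 12. −1: 11.
[5] 11 ≡ 9 + 2 (base 9). Lift 10: 12. −1: 11.
[6] 11 ≡ 10 + 1 (base 10). Lift 11: 12. −1: 11.
[7] 11 ≡ 11 (base 11). Lift 12: 12. −1: 11.
[8] 11 ≡ 11 (base 12). Lift 13: 11. −1: 10.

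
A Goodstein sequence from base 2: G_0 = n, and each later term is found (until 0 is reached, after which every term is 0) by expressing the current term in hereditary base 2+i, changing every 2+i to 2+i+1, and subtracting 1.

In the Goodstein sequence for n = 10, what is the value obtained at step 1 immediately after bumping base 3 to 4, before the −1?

10 —HB2→ 2^(2 + 1) + 2 —bump→ 3^(3 + 1) + 3 = 84 —(−1)→ 83
83 —HB3→ 3^(3 + 1) + 2 —bump→ 4^(4 + 1) + 2 = 1026 —(−1)→ 1025

1026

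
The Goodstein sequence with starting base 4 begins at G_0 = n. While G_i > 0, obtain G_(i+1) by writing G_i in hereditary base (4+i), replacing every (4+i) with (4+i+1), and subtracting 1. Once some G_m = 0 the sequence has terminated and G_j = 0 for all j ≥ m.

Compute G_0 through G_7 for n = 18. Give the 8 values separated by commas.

18, 26, 36, 48, 53, 58, 63, 68

[0] 18 ≡ 4^2 + 2 (base 4). Lift 5: 27. −1: 26.
[1] 26 ≡ 5^2 + 1 (base 5). Lift 6: 37. −1: 36.
[2] 36 ≡ 6^2 (base 6). Lift 7: 49. −1: 48.
[3] 48 ≡ 6·7 + 6 (base 7). Lift 8: 54. −1: 53.
[4] 53 ≡ 6·8 + 5 (base 8). Lift 9: 59. −1: 58.
[5] 58 ≡ 6·9 + 4 (base 9). Lift 10: 64. −1: 63.
[6] 63 ≡ 6·10 + 3 (base 10). Lift 11: 69. −1: 68.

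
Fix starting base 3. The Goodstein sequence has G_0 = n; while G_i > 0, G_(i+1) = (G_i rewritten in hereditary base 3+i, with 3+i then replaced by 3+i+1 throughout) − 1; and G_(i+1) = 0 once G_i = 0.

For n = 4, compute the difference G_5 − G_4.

4 —HB3→ 3 + 1 —bump→ 4 + 1 = 5 —(−1)→ 4
4 —HB4→ 4 —bump→ 5 = 5 —(−1)→ 4
4 —HB5→ 4 —bump→ 4 = 4 —(−1)→ 3
3 —HB6→ 3 —bump→ 3 = 3 —(−1)→ 2
2 —HB7→ 2 —bump→ 2 = 2 —(−1)→ 1

-1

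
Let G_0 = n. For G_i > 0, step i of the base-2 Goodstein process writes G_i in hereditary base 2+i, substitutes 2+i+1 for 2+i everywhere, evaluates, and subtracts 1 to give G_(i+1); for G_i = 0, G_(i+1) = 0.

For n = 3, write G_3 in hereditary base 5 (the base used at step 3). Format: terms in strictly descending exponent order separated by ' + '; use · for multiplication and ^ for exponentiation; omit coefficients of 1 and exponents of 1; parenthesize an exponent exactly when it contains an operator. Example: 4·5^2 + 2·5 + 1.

2

G_0=3  [base 2] 2 + 1  →[2↦3]→  3 + 1 = 4  −1 ⇒ G_1=3
G_1=3  [base 3] 3  →[3↦4]→  4 = 4  −1 ⇒ G_2=3
G_2=3  [base 4] 3  →[4↦5]→  3 = 3  −1 ⇒ G_3=2
G_3=2  [base 5] 2  →[5↦6]→  2 = 2  −1 ⇒ G_4=1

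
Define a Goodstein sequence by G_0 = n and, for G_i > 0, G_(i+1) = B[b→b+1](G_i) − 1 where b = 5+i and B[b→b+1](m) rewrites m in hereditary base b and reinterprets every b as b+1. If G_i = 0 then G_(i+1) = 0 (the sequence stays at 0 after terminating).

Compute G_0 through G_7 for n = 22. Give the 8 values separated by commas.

G_0=22  [base 5] 4·5 + 2  →[5↦6]→  4·6 + 2 = 26  −1 ⇒ G_1=25
G_1=25  [base 6] 4·6 + 1  →[6↦7]→  4·7 + 1 = 29  −1 ⇒ G_2=28
G_2=28  [base 7] 4·7  →[7↦8]→  4·8 = 32  −1 ⇒ G_3=31
G_3=31  [base 8] 3·8 + 7  →[8↦9]→  3·9 + 7 = 34  −1 ⇒ G_4=33
G_4=33  [base 9] 3·9 + 6  →[9↦10]→  3·10 + 6 = 36  −1 ⇒ G_5=35
G_5=35  [base 10] 3·10 + 5  →[10↦11]→  3·11 + 5 = 38  −1 ⇒ G_6=37
G_6=37  [base 11] 3·11 + 4  →[11↦12]→  3·12 + 4 = 40  −1 ⇒ G_7=39

22, 25, 28, 31, 33, 35, 37, 39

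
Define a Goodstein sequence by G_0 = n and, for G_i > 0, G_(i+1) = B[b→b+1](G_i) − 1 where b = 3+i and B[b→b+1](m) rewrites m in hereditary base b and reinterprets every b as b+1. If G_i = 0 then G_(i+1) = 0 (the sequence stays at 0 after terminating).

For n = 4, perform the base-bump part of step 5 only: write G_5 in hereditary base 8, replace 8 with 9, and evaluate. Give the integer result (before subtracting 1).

1

4 —HB3→ 3 + 1 —bump→ 4 + 1 = 5 —(−1)→ 4
4 —HB4→ 4 —bump→ 5 = 5 —(−1)→ 4
4 —HB5→ 4 —bump→ 4 = 4 —(−1)→ 3
3 —HB6→ 3 —bump→ 3 = 3 —(−1)→ 2
2 —HB7→ 2 —bump→ 2 = 2 —(−1)→ 1
1 —HB8→ 1 —bump→ 1 = 1 —(−1)→ 0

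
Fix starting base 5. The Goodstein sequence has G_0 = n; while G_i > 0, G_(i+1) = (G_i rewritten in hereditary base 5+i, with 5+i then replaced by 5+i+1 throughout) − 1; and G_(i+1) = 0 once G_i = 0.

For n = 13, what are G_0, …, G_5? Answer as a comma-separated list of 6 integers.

13, 14, 15, 16, 17, 17

G_0 = 13. HB_5(13) = 2·5 + 3. Bump = 15. G_1 = 14.
G_1 = 14. HB_6(14) = 2·6 + 2. Bump = 16. G_2 = 15.
G_2 = 15. HB_7(15) = 2·7 + 1. Bump = 17. G_3 = 16.
G_3 = 16. HB_8(16) = 2·8. Bump = 18. G_4 = 17.
G_4 = 17. HB_9(17) = 9 + 8. Bump = 18. G_5 = 17.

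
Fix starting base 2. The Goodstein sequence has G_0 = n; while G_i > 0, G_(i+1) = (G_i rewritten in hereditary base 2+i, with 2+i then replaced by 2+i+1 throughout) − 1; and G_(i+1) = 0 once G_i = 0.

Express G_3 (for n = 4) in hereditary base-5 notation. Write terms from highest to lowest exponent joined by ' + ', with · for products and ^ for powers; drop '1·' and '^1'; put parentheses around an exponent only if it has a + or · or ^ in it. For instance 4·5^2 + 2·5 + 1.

i=0: 4 = 2^2 (b=2); 2→3: 3^3 = 27; 27−1 = 26
i=1: 26 = 2·3^2 + 2·3 + 2 (b=3); 3→4: 2·4^2 + 2·4 + 2 = 42; 42−1 = 41
i=2: 41 = 2·4^2 + 2·4 + 1 (b=4); 4→5: 2·5^2 + 2·5 + 1 = 61; 61−1 = 60
i=3: 60 = 2·5^2 + 2·5 (b=5); 5→6: 2·6^2 + 2·6 = 84; 84−1 = 83

2·5^2 + 2·5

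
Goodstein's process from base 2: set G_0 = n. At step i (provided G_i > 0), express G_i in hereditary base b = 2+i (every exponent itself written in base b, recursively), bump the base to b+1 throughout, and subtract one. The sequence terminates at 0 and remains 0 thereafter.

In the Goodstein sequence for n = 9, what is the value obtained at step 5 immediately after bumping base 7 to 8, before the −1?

i=0: 9 = 2^(2 + 1) + 1 (b=2); 2→3: 3^(3 + 1) + 1 = 82; 82−1 = 81
i=1: 81 = 3^(3 + 1) (b=3); 3→4: 4^(4 + 1) = 1024; 1024−1 = 1023
i=2: 1023 = 3·4^4 + 3·4^3 + 3·4^2 + 3·4 + 3 (b=4); 4→5: 3·5^5 + 3·5^3 + 3·5^2 + 3·5 + 3 = 9843; 9843−1 = 9842
i=3: 9842 = 3·5^5 + 3·5^3 + 3·5^2 + 3·5 + 2 (b=5); 5→6: 3·6^6 + 3·6^3 + 3·6^2 + 3·6 + 2 = 140744; 140744−1 = 140743
i=4: 140743 = 3·6^6 + 3·6^3 + 3·6^2 + 3·6 + 1 (b=6); 6→7: 3·7^7 + 3·7^3 + 3·7^2 + 3·7 + 1 = 2471827; 2471827−1 = 2471826
i=5: 2471826 = 3·7^7 + 3·7^3 + 3·7^2 + 3·7 (b=7); 7→8: 3·8^8 + 3·8^3 + 3·8^2 + 3·8 = 50333400; 50333400−1 = 50333399

50333400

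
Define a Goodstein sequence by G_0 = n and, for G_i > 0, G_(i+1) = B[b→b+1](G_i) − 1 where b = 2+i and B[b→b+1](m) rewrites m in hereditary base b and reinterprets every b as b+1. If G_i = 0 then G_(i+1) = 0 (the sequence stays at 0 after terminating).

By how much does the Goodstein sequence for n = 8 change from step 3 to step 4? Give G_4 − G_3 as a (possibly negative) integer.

87085

[0] 8 ≡ 2^(2 + 1) (base 2). Lift 3: 81. −1: 80.
[1] 80 ≡ 2·3^3 + 2·3^2 + 2·3 + 2 (base 3). Lift 4: 554. −1: 553.
[2] 553 ≡ 2·4^4 + 2·4^2 + 2·4 + 1 (base 4). Lift 5: 6311. −1: 6310.
[3] 6310 ≡ 2·5^5 + 2·5^2 + 2·5 (base 5). Lift 6: 93396. −1: 93395.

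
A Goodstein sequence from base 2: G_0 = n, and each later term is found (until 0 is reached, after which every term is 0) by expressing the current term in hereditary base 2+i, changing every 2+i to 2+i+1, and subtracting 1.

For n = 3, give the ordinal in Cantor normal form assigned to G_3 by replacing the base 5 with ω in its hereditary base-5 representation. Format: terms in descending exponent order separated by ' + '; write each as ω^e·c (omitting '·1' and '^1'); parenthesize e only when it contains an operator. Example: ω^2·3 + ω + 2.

[0] 3 ≡ 2 + 1 (base 2). Lift 3: 4. −1: 3.
[1] 3 ≡ 3 (base 3). Lift 4: 4. −1: 3.
[2] 3 ≡ 3 (base 4). Lift 5: 3. −1: 2.
[3] 2 ≡ 2 (base 5). Lift 6: 2. −1: 1.

2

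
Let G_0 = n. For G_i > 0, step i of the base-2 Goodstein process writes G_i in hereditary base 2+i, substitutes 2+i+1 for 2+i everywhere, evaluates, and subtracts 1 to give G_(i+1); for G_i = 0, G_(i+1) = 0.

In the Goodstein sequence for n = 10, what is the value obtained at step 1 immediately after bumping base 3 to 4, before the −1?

10 —HB2→ 2^(2 + 1) + 2 —bump→ 3^(3 + 1) + 3 = 84 —(−1)→ 83
83 —HB3→ 3^(3 + 1) + 2 —bump→ 4^(4 + 1) + 2 = 1026 —(−1)→ 1025

1026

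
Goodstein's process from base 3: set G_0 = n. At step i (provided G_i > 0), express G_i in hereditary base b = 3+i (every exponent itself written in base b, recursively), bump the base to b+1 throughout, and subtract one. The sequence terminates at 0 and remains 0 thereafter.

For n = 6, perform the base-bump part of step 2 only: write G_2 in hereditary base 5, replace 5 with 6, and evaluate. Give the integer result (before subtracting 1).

step 0: 6 = 2·3; sub 4 for 3: 2·4; = 8; G_1 = 8−1 = 7
step 1: 7 = 4 + 3; sub 5 for 4: 5 + 3; = 8; G_2 = 8−1 = 7

8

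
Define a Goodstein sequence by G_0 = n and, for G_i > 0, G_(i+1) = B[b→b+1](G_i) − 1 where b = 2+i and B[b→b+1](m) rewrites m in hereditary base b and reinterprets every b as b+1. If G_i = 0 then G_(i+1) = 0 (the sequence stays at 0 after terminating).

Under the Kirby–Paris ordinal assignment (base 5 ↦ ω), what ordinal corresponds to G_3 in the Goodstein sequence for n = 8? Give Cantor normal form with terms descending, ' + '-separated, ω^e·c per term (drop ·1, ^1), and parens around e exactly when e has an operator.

ω^ω·2 + ω^2·2 + ω·2

step 0: 8 = 2^(2 + 1); sub 3 for 2: 3^(3 + 1); = 81; G_1 = 81−1 = 80
step 1: 80 = 2·3^3 + 2·3^2 + 2·3 + 2; sub 4 for 3: 2·4^4 + 2·4^2 + 2·4 + 2; = 554; G_2 = 554−1 = 553
step 2: 553 = 2·4^4 + 2·4^2 + 2·4 + 1; sub 5 for 4: 2·5^5 + 2·5^2 + 2·5 + 1; = 6311; G_3 = 6311−1 = 6310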